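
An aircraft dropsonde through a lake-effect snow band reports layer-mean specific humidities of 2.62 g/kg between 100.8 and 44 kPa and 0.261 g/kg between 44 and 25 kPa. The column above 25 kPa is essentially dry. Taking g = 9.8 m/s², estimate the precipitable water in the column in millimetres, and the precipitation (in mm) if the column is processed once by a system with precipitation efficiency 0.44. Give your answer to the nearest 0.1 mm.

PW ≈ 15.7 mm; precipitation ≈ 6.9 mm

Precipitable water is the column-integrated vapour mass per unit area: PW = (1/g) Σ q̄ Δp, with q in kg/kg and Δp in Pa (1 kg/m² of water = 1 mm).
Layer 100.8–44 kPa: Δp = 568 hPa = 56800 Pa, q̄ = 0.00262 kg/kg → 0.00262 × 56800 / 9.8 = 15.19 mm
Layer 44–25 kPa: Δp = 190 hPa = 19000 Pa, q̄ = 0.000261 kg/kg → 0.000261 × 19000 / 9.8 = 0.51 mm
PW = 15.19 + 0.51 = 15.70 ≈ 15.7 mm.
Precipitation = ε × PW = 0.44 × 15.7 = 6.9 mm.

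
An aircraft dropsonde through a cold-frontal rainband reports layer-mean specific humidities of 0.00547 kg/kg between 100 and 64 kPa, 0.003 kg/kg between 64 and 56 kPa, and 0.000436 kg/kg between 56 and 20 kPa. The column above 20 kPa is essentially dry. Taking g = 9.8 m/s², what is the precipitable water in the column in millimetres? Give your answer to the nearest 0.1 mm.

PW ≈ 24.1 mm

Precipitable water is the column-integrated vapour mass per unit area: PW = (1/g) Σ q̄ Δp, with q in kg/kg and Δp in Pa (1 kg/m² of water = 1 mm).
Layer 100–64 kPa: Δp = 360 hPa = 36000 Pa, q̄ = 0.00547 kg/kg → 0.00547 × 36000 / 9.8 = 20.09 mm
Layer 64–56 kPa: Δp = 80 hPa = 8000 Pa, q̄ = 0.003 kg/kg → 0.003 × 8000 / 9.8 = 2.45 mm
Layer 56–20 kPa: Δp = 360 hPa = 36000 Pa, q̄ = 0.000436 kg/kg → 0.000436 × 36000 / 9.8 = 1.60 mm
PW = 20.09 + 2.45 + 1.60 = 24.14 ≈ 24.1 mm.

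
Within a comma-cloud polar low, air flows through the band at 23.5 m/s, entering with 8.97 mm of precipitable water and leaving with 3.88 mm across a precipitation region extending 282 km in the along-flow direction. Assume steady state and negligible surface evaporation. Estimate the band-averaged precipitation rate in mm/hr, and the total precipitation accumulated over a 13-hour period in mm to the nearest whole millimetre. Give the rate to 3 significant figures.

R ≈ 1.53 mm/hr; total ≈ 20 mm

Column moisture flux per unit crosswind length is F = V × PW.
Inflow: F_in = 23.5 × 8.97 = 210.795 mm·m/s
Outflow: F_out = 23.5 × 3.88 = 91.18 mm·m/s
Steady-state rate R = (F_in − F_out)/L = (210.795 − 91.18) / 282000 m = 4.242e-04 mm/s.
R = 4.242e-04 × 3600 = 1.53 mm/hr.
Over 13 h: total = 1.53 × 13 = 19.89 ≈ 20 mm.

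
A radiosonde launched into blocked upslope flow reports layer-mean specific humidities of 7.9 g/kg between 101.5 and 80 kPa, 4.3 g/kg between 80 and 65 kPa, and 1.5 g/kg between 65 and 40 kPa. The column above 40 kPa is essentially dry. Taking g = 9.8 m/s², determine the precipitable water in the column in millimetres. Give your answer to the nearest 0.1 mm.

Precipitable water is the column-integrated vapour mass per unit area: PW = (1/g) Σ q̄ Δp, with q in kg/kg and Δp in Pa (1 kg/m² of water = 1 mm).
Layer 101.5–80 kPa: Δp = 215 hPa = 21500 Pa, q̄ = 0.0079 kg/kg → 0.0079 × 21500 / 9.8 = 17.33 mm
Layer 80–65 kPa: Δp = 150 hPa = 15000 Pa, q̄ = 0.0043 kg/kg → 0.0043 × 15000 / 9.8 = 6.58 mm
Layer 65–40 kPa: Δp = 250 hPa = 25000 Pa, q̄ = 0.0015 kg/kg → 0.0015 × 25000 / 9.8 = 3.83 mm
PW = 17.33 + 6.58 + 3.83 = 27.74 ≈ 27.7 mm.

PW ≈ 27.7 mm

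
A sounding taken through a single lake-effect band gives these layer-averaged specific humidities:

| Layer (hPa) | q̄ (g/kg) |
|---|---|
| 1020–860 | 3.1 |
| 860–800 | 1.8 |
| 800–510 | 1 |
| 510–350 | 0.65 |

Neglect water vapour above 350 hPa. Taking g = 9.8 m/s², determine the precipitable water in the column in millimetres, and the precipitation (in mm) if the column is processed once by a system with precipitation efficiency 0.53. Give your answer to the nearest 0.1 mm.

Precipitable water is the column-integrated vapour mass per unit area: PW = (1/g) Σ q̄ Δp, with q in kg/kg and Δp in Pa (1 kg/m² of water = 1 mm).
Layer 1020–860 hPa: Δp = 160 hPa = 16000 Pa, q̄ = 0.0031 kg/kg → 0.0031 × 16000 / 9.8 = 5.06 mm
Layer 860–800 hPa: Δp = 60 hPa = 6000 Pa, q̄ = 0.0018 kg/kg → 0.0018 × 6000 / 9.8 = 1.10 mm
Layer 800–510 hPa: Δp = 290 hPa = 29000 Pa, q̄ = 0.001 kg/kg → 0.001 × 29000 / 9.8 = 2.96 mm
Layer 510–350 hPa: Δp = 160 hPa = 16000 Pa, q̄ = 0.00065 kg/kg → 0.00065 × 16000 / 9.8 = 1.06 mm
PW = 5.06 + 1.10 + 2.96 + 1.06 = 10.18 ≈ 10.2 mm.
Precipitation = ε × PW = 0.53 × 10.2 = 5.4 mm.

PW ≈ 10.2 mm; precipitation ≈ 5.4 mm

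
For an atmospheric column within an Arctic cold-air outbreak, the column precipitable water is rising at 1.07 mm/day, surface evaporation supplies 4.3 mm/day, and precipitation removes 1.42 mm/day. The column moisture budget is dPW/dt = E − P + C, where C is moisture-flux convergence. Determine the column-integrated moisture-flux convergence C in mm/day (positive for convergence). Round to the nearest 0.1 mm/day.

C ≈ -1.8 mm/day

dPW/dt = +1.07 mm/day.
C = dPW/dt − E + P = (+1.07) − 4.3 + 1.42 = -1.8 mm/day.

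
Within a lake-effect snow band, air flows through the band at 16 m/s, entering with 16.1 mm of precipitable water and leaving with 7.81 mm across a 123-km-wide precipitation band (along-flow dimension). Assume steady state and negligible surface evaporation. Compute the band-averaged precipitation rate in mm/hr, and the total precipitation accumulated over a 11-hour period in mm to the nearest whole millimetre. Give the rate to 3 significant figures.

R ≈ 3.88 mm/hr; total ≈ 43 mm

Column moisture flux per unit crosswind length is F = V × PW.
Inflow: F_in = 16 × 16.1 = 257.6 mm·m/s
Outflow: F_out = 16 × 7.81 = 124.96 mm·m/s
Steady-state rate R = (F_in − F_out)/L = (257.6 − 124.96) / 123000 m = 1.078e-03 mm/s.
R = 1.078e-03 × 3600 = 3.88 mm/hr.
Over 11 h: total = 3.88 × 11 = 42.68 ≈ 43 mm.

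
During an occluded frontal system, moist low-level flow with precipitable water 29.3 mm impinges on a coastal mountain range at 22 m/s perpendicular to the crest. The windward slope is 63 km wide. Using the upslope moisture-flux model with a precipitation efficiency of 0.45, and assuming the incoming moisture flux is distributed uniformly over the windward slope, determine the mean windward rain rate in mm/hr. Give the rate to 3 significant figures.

R ≈ 16.6 mm/hr

Incoming column moisture flux per unit ridge length: F = V × PW = 22 × 29.3 = 644.6 mm·m/s.
Spread over the 63 km slope with efficiency ε = 0.45: R = ε·F/W = 0.45 × 644.6 / 63000 m = 4.604e-03 mm/s.
R = 4.604e-03 × 3600 = 16.6 mm/hr.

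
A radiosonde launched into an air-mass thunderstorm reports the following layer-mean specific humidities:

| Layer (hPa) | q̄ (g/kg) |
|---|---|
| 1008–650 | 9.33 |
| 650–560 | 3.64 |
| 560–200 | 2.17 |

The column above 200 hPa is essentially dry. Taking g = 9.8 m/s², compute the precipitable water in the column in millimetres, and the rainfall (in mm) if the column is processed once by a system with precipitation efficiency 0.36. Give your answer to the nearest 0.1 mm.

PW ≈ 45.4 mm; rainfall ≈ 16.3 mm

Precipitable water is the column-integrated vapour mass per unit area: PW = (1/g) Σ q̄ Δp, with q in kg/kg and Δp in Pa (1 kg/m² of water = 1 mm).
Layer 1008–650 hPa: Δp = 358 hPa = 35800 Pa, q̄ = 0.00933 kg/kg → 0.00933 × 35800 / 9.8 = 34.08 mm
Layer 650–560 hPa: Δp = 90 hPa = 9000 Pa, q̄ = 0.00364 kg/kg → 0.00364 × 9000 / 9.8 = 3.34 mm
Layer 560–200 hPa: Δp = 360 hPa = 36000 Pa, q̄ = 0.00217 kg/kg → 0.00217 × 36000 / 9.8 = 7.97 mm
PW = 34.08 + 3.34 + 7.97 = 45.39 ≈ 45.4 mm.
Rainfall = ε × PW = 0.36 × 45.4 = 16.3 mm.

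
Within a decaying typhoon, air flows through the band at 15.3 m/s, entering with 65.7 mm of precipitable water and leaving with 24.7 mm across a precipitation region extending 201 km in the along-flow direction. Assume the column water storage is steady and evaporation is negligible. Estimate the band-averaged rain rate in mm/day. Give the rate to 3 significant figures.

R ≈ 270 mm/day

Column moisture flux per unit crosswind length is F = V × PW.
Inflow: F_in = 15.3 × 65.7 = 1005.21 mm·m/s
Outflow: F_out = 15.3 × 24.7 = 377.91 mm·m/s
Steady-state rate R = (F_in − F_out)/L = (1005.21 − 377.91) / 201000 m = 3.121e-03 mm/s.
R = 3.121e-03 × 3600 × 24 = 270 mm/day.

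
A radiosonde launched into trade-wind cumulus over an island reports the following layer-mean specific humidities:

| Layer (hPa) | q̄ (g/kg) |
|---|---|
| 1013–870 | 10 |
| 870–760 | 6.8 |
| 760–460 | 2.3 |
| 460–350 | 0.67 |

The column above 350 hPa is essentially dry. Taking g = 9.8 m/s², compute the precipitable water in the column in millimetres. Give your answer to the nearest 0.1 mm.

Precipitable water is the column-integrated vapour mass per unit area: PW = (1/g) Σ q̄ Δp, with q in kg/kg and Δp in Pa (1 kg/m² of water = 1 mm).
Layer 1013–870 hPa: Δp = 143 hPa = 14300 Pa, q̄ = 0.01 kg/kg → 0.01 × 14300 / 9.8 = 14.59 mm
Layer 870–760 hPa: Δp = 110 hPa = 11000 Pa, q̄ = 0.0068 kg/kg → 0.0068 × 11000 / 9.8 = 7.63 mm
Layer 760–460 hPa: Δp = 300 hPa = 30000 Pa, q̄ = 0.0023 kg/kg → 0.0023 × 30000 / 9.8 = 7.04 mm
Layer 460–350 hPa: Δp = 110 hPa = 11000 Pa, q̄ = 0.00067 kg/kg → 0.00067 × 11000 / 9.8 = 0.75 mm
PW = 14.59 + 7.63 + 7.04 + 0.75 = 30.01 ≈ 30.0 mm.

PW ≈ 30.0 mm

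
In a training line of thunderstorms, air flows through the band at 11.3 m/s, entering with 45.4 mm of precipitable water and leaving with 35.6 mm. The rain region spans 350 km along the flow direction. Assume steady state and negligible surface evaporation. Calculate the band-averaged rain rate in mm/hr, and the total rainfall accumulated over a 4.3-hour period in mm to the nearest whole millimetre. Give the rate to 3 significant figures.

Column moisture flux per unit crosswind length is F = V × PW.
Inflow: F_in = 11.3 × 45.4 = 513.02 mm·m/s
Outflow: F_out = 11.3 × 35.6 = 402.28 mm·m/s
Steady-state rate R = (F_in − F_out)/L = (513.02 − 402.28) / 350000 m = 3.164e-04 mm/s.
R = 3.164e-04 × 3600 = 1.14 mm/hr.
Over 4.3 h: total = 1.14 × 4.3 = 4.902 ≈ 5 mm.

R ≈ 1.14 mm/hr; total ≈ 5 mm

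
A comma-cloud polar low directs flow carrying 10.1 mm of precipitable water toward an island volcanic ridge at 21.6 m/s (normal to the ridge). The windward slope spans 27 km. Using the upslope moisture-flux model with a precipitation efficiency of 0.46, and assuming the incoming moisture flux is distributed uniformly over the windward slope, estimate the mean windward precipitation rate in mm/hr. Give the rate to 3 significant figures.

Incoming column moisture flux per unit ridge length: F = V × PW = 21.6 × 10.1 = 218.16 mm·m/s.
Spread over the 27 km slope with efficiency ε = 0.46: R = ε·F/W = 0.46 × 218.16 / 27000 m = 3.717e-03 mm/s.
R = 3.717e-03 × 3600 = 13.4 mm/hr.

R ≈ 13.4 mm/hr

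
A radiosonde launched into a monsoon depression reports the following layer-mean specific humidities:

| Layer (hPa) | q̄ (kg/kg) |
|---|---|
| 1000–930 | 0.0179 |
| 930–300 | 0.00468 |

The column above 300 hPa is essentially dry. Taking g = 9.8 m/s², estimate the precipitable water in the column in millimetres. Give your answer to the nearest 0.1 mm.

Precipitable water is the column-integrated vapour mass per unit area: PW = (1/g) Σ q̄ Δp, with q in kg/kg and Δp in Pa (1 kg/m² of water = 1 mm).
Layer 1000–930 hPa: Δp = 70 hPa = 7000 Pa, q̄ = 0.0179 kg/kg → 0.0179 × 7000 / 9.8 = 12.79 mm
Layer 930–300 hPa: Δp = 630 hPa = 63000 Pa, q̄ = 0.00468 kg/kg → 0.00468 × 63000 / 9.8 = 30.09 mm
PW = 12.79 + 30.09 = 42.88 ≈ 42.9 mm.

PW ≈ 42.9 mm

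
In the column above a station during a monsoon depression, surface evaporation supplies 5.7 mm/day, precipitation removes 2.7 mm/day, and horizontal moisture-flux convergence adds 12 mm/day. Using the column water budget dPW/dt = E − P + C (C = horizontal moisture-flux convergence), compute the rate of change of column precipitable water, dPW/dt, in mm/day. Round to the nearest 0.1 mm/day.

dPW/dt = E − P + C = 5.7 − 2.7 + (12) = 15.0 mm/day.

dPW/dt ≈ 15.0 mm/day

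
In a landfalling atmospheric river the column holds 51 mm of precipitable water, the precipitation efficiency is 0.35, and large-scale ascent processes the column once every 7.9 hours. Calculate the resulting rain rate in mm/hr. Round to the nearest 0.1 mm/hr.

Each overturning extracts ε × PW = 0.35 × 51 = 17.85 mm.
Rate = ε·PW / τ = 17.85 / 7.9 h = 2.3 mm/hr.

R ≈ 2.3 mm/hr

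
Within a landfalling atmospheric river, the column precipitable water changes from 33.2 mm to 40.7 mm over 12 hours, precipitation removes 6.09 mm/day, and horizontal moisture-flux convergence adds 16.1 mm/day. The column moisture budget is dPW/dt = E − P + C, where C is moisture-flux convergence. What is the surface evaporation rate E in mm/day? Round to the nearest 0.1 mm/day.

dPW/dt = (40.7 − 33.2) mm / (12/24 day) = +15.000 mm/day.
E = dPW/dt + P − C = (+15.000) + 6.09 − (16.1) = 5.0 mm/day.

E ≈ 5.0 mm/day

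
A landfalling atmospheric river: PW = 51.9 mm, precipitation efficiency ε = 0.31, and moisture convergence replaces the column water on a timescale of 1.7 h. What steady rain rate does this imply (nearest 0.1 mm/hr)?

Each overturning extracts ε × PW = 0.31 × 51.9 = 16.089 mm.
Rate = ε·PW / τ = 16.089 / 1.7 h = 9.5 mm/hr.

R ≈ 9.5 mm/hr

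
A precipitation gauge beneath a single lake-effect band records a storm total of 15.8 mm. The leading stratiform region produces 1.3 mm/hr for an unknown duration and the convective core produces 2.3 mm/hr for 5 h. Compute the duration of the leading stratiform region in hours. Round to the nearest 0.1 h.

duration ≈ 3.3 h

Known phases: 2.3 × 5 = 11.5 mm.
Remaining depth = 15.8 − 11.5 = 4.3 mm.
Duration = 4.3 / 1.3 = 3.3 h.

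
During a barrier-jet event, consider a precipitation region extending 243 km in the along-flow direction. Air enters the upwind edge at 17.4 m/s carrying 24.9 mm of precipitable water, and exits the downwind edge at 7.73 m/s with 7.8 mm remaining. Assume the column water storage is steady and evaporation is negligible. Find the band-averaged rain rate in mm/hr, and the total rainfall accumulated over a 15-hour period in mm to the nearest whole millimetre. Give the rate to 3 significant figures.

Column moisture flux per unit crosswind length is F = V × PW.
Inflow: F_in = 17.4 × 24.9 = 433.26 mm·m/s
Outflow: F_out = 7.73 × 7.8 = 60.294 mm·m/s
Steady-state rate R = (F_in − F_out)/L = (433.26 − 60.294) / 243000 m = 1.535e-03 mm/s.
R = 1.535e-03 × 3600 = 5.53 mm/hr.
Over 15 h: total = 5.53 × 15 = 82.95 ≈ 83 mm.

R ≈ 5.53 mm/hr; total ≈ 83 mm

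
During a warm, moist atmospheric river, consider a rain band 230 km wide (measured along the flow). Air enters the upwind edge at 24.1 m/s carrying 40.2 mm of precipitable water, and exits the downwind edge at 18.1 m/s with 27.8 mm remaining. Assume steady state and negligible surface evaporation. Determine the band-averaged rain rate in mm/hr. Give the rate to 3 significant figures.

R ≈ 7.29 mm/hr

Column moisture flux per unit crosswind length is F = V × PW.
Inflow: F_in = 24.1 × 40.2 = 968.82 mm·m/s
Outflow: F_out = 18.1 × 27.8 = 503.18 mm·m/s
Steady-state rate R = (F_in − F_out)/L = (968.82 − 503.18) / 230000 m = 2.025e-03 mm/s.
R = 2.025e-03 × 3600 = 7.29 mm/hr.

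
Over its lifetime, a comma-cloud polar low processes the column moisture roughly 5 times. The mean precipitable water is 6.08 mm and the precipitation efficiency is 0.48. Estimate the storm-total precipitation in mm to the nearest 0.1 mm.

Each cycle deposits ε × PW = 0.48 × 6.08 = 2.9184 mm.
Over 5 cycles: 5 × 2.9184 = 14.6 mm.

precipitation ≈ 14.6 mm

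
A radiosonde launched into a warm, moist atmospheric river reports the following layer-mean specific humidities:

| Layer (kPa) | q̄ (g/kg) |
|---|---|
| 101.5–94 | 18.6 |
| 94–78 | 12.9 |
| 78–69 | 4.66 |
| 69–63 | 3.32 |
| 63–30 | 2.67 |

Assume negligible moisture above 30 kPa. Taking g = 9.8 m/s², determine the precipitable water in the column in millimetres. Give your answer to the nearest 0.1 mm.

Precipitable water is the column-integrated vapour mass per unit area: PW = (1/g) Σ q̄ Δp, with q in kg/kg and Δp in Pa (1 kg/m² of water = 1 mm).
Layer 101.5–94 kPa: Δp = 75 hPa = 7500 Pa, q̄ = 0.0186 kg/kg → 0.0186 × 7500 / 9.8 = 14.23 mm
Layer 94–78 kPa: Δp = 160 hPa = 16000 Pa, q̄ = 0.0129 kg/kg → 0.0129 × 16000 / 9.8 = 21.06 mm
Layer 78–69 kPa: Δp = 90 hPa = 9000 Pa, q̄ = 0.00466 kg/kg → 0.00466 × 9000 / 9.8 = 4.28 mm
Layer 69–63 kPa: Δp = 60 hPa = 6000 Pa, q̄ = 0.00332 kg/kg → 0.00332 × 6000 / 9.8 = 2.03 mm
Layer 63–30 kPa: Δp = 330 hPa = 33000 Pa, q̄ = 0.00267 kg/kg → 0.00267 × 33000 / 9.8 = 8.99 mm
PW = 14.23 + 21.06 + 4.28 + 2.03 + 8.99 = 50.59 ≈ 50.6 mm.

PW ≈ 50.6 mm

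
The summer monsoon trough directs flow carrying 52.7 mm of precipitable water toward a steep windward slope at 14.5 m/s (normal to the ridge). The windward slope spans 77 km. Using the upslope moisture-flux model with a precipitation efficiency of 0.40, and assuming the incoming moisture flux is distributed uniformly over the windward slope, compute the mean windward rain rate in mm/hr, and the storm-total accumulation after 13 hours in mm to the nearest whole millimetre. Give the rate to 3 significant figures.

R ≈ 14.3 mm/hr; total ≈ 186 mm

Incoming column moisture flux per unit ridge length: F = V × PW = 14.5 × 52.7 = 764.15 mm·m/s.
Spread over the 77 km slope with efficiency ε = 0.40: R = ε·F/W = 0.40 × 764.15 / 77000 m = 3.970e-03 mm/s.
R = 3.970e-03 × 3600 = 14.3 mm/hr.
Over 13 h: total = 14.3 × 13 = 185.9 ≈ 186 mm.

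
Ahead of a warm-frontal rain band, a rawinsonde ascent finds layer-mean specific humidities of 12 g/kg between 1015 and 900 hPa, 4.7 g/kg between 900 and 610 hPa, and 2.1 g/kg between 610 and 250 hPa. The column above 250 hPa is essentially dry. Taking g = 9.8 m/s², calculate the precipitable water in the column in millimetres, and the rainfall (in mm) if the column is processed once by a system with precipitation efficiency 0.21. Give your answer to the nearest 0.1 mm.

Precipitable water is the column-integrated vapour mass per unit area: PW = (1/g) Σ q̄ Δp, with q in kg/kg and Δp in Pa (1 kg/m² of water = 1 mm).
Layer 1015–900 hPa: Δp = 115 hPa = 11500 Pa, q̄ = 0.012 kg/kg → 0.012 × 11500 / 9.8 = 14.08 mm
Layer 900–610 hPa: Δp = 290 hPa = 29000 Pa, q̄ = 0.0047 kg/kg → 0.0047 × 29000 / 9.8 = 13.91 mm
Layer 610–250 hPa: Δp = 360 hPa = 36000 Pa, q̄ = 0.0021 kg/kg → 0.0021 × 36000 / 9.8 = 7.71 mm
PW = 14.08 + 13.91 + 7.71 = 35.70 ≈ 35.7 mm.
Rainfall = ε × PW = 0.21 × 35.7 = 7.5 mm.

PW ≈ 35.7 mm; rainfall ≈ 7.5 mm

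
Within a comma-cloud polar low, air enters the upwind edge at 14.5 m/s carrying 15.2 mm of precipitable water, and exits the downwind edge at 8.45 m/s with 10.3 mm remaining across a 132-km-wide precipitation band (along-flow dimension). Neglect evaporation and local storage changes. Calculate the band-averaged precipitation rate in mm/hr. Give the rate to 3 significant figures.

R ≈ 3.64 mm/hr

Column moisture flux per unit crosswind length is F = V × PW.
Inflow: F_in = 14.5 × 15.2 = 220.4 mm·m/s
Outflow: F_out = 8.45 × 10.3 = 87.035 mm·m/s
Steady-state rate R = (F_in − F_out)/L = (220.4 − 87.035) / 132000 m = 1.010e-03 mm/s.
R = 1.010e-03 × 3600 = 3.64 mm/hr.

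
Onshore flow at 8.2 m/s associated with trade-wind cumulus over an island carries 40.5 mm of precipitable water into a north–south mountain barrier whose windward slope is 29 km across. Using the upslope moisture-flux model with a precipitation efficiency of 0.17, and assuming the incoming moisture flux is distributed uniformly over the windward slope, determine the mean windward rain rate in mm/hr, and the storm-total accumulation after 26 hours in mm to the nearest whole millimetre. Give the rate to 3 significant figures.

R ≈ 7.01 mm/hr; total ≈ 182 mm

Incoming column moisture flux per unit ridge length: F = V × PW = 8.2 × 40.5 = 332.1 mm·m/s.
Spread over the 29 km slope with efficiency ε = 0.17: R = ε·F/W = 0.17 × 332.1 / 29000 m = 1.947e-03 mm/s.
R = 1.947e-03 × 3600 = 7.01 mm/hr.
Over 26 h: total = 7.01 × 26 = 182.26 ≈ 182 mm.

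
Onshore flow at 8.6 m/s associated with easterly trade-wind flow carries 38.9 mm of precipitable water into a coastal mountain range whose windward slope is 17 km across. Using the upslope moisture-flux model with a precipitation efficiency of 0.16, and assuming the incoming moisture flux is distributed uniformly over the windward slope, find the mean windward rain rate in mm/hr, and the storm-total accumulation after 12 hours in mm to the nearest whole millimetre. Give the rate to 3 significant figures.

Incoming column moisture flux per unit ridge length: F = V × PW = 8.6 × 38.9 = 334.54 mm·m/s.
Spread over the 17 km slope with efficiency ε = 0.16: R = ε·F/W = 0.16 × 334.54 / 17000 m = 3.149e-03 mm/s.
R = 3.149e-03 × 3600 = 11.3 mm/hr.
Over 12 h: total = 11.3 × 12 = 135.6 ≈ 136 mm.

R ≈ 11.3 mm/hr; total ≈ 136 mm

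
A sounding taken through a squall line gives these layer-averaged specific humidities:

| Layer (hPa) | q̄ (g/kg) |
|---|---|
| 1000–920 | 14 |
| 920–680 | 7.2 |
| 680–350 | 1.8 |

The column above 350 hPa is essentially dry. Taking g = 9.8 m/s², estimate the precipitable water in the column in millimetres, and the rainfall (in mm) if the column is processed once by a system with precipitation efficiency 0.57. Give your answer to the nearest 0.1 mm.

Precipitable water is the column-integrated vapour mass per unit area: PW = (1/g) Σ q̄ Δp, with q in kg/kg and Δp in Pa (1 kg/m² of water = 1 mm).
Layer 1000–920 hPa: Δp = 80 hPa = 8000 Pa, q̄ = 0.014 kg/kg → 0.014 × 8000 / 9.8 = 11.43 mm
Layer 920–680 hPa: Δp = 240 hPa = 24000 Pa, q̄ = 0.0072 kg/kg → 0.0072 × 24000 / 9.8 = 17.63 mm
Layer 680–350 hPa: Δp = 330 hPa = 33000 Pa, q̄ = 0.0018 kg/kg → 0.0018 × 33000 / 9.8 = 6.06 mm
PW = 11.43 + 17.63 + 6.06 = 35.12 ≈ 35.1 mm.
Rainfall = ε × PW = 0.57 × 35.1 = 20.0 mm.

PW ≈ 35.1 mm; rainfall ≈ 20.0 mm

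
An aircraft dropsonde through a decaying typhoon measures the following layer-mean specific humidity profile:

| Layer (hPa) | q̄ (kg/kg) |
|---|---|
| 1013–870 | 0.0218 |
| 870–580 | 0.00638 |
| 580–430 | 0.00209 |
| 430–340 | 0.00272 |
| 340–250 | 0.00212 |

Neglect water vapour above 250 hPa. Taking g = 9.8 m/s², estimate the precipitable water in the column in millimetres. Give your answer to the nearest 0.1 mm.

PW ≈ 58.3 mm

Precipitable water is the column-integrated vapour mass per unit area: PW = (1/g) Σ q̄ Δp, with q in kg/kg and Δp in Pa (1 kg/m² of water = 1 mm).
Layer 1013–870 hPa: Δp = 143 hPa = 14300 Pa, q̄ = 0.0218 kg/kg → 0.0218 × 14300 / 9.8 = 31.81 mm
Layer 870–580 hPa: Δp = 290 hPa = 29000 Pa, q̄ = 0.00638 kg/kg → 0.00638 × 29000 / 9.8 = 18.88 mm
Layer 580–430 hPa: Δp = 150 hPa = 15000 Pa, q̄ = 0.00209 kg/kg → 0.00209 × 15000 / 9.8 = 3.20 mm
Layer 430–340 hPa: Δp = 90 hPa = 9000 Pa, q̄ = 0.00272 kg/kg → 0.00272 × 9000 / 9.8 = 2.50 mm
Layer 340–250 hPa: Δp = 90 hPa = 9000 Pa, q̄ = 0.00212 kg/kg → 0.00212 × 9000 / 9.8 = 1.95 mm
PW = 31.81 + 18.88 + 3.20 + 2.50 + 1.95 = 58.34 ≈ 58.3 mm.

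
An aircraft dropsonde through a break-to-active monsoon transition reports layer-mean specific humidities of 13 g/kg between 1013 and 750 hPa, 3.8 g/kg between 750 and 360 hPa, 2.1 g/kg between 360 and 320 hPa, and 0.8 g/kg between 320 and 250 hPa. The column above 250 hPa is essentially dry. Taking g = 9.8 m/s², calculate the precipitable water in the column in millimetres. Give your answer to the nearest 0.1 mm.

Precipitable water is the column-integrated vapour mass per unit area: PW = (1/g) Σ q̄ Δp, with q in kg/kg and Δp in Pa (1 kg/m² of water = 1 mm).
Layer 1013–750 hPa: Δp = 263 hPa = 26300 Pa, q̄ = 0.013 kg/kg → 0.013 × 26300 / 9.8 = 34.89 mm
Layer 750–360 hPa: Δp = 390 hPa = 39000 Pa, q̄ = 0.0038 kg/kg → 0.0038 × 39000 / 9.8 = 15.12 mm
Layer 360–320 hPa: Δp = 40 hPa = 4000 Pa, q̄ = 0.0021 kg/kg → 0.0021 × 4000 / 9.8 = 0.86 mm
Layer 320–250 hPa: Δp = 70 hPa = 7000 Pa, q̄ = 0.0008 kg/kg → 0.0008 × 7000 / 9.8 = 0.57 mm
PW = 34.89 + 15.12 + 0.86 + 0.57 = 51.44 ≈ 51.4 mm.

PW ≈ 51.4 mm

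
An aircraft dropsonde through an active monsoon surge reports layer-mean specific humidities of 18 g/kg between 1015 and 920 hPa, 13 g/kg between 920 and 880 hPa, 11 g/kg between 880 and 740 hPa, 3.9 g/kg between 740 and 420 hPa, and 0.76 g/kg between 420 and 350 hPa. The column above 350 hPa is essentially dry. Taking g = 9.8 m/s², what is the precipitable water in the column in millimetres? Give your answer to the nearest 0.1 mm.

Precipitable water is the column-integrated vapour mass per unit area: PW = (1/g) Σ q̄ Δp, with q in kg/kg and Δp in Pa (1 kg/m² of water = 1 mm).
Layer 1015–920 hPa: Δp = 95 hPa = 9500 Pa, q̄ = 0.018 kg/kg → 0.018 × 9500 / 9.8 = 17.45 mm
Layer 920–880 hPa: Δp = 40 hPa = 4000 Pa, q̄ = 0.013 kg/kg → 0.013 × 4000 / 9.8 = 5.31 mm
Layer 880–740 hPa: Δp = 140 hPa = 14000 Pa, q̄ = 0.011 kg/kg → 0.011 × 14000 / 9.8 = 15.71 mm
Layer 740–420 hPa: Δp = 320 hPa = 32000 Pa, q̄ = 0.0039 kg/kg → 0.0039 × 32000 / 9.8 = 12.73 mm
Layer 420–350 hPa: Δp = 70 hPa = 7000 Pa, q̄ = 0.00076 kg/kg → 0.00076 × 7000 / 9.8 = 0.54 mm
PW = 17.45 + 5.31 + 15.71 + 12.73 + 0.54 = 51.74 ≈ 51.7 mm.

PW ≈ 51.7 mm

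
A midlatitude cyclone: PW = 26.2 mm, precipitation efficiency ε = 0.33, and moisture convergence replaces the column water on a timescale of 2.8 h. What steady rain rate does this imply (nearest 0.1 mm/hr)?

R ≈ 3.1 mm/hr

Each overturning extracts ε × PW = 0.33 × 26.2 = 8.646 mm.
Rate = ε·PW / τ = 8.646 / 2.8 h = 3.1 mm/hr.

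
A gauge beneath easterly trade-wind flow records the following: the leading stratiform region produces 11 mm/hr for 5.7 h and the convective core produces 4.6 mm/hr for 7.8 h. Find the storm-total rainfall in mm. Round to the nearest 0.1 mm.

total ≈ 98.6 mm

Total = Σ Rᵢ Δtᵢ = 11 × 5.7 + 4.6 × 7.8
      = 62.7 + 35.88 = 98.6 mm.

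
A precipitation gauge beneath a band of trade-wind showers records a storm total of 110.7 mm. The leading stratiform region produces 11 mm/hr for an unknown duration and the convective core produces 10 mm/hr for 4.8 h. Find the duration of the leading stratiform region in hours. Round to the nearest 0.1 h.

Known phases: 10 × 4.8 = 48 mm.
Remaining depth = 110.7 − 48 = 62.7 mm.
Duration = 62.7 / 11 = 5.7 h.

duration ≈ 5.7 h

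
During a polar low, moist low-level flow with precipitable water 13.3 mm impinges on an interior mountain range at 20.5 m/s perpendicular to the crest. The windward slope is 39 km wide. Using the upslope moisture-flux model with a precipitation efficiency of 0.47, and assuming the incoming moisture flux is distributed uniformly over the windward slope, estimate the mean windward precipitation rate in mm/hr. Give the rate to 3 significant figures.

Incoming column moisture flux per unit ridge length: F = V × PW = 20.5 × 13.3 = 272.65 mm·m/s.
Spread over the 39 km slope with efficiency ε = 0.47: R = ε·F/W = 0.47 × 272.65 / 39000 m = 3.286e-03 mm/s.
R = 3.286e-03 × 3600 = 11.8 mm/hr.

R ≈ 11.8 mm/hr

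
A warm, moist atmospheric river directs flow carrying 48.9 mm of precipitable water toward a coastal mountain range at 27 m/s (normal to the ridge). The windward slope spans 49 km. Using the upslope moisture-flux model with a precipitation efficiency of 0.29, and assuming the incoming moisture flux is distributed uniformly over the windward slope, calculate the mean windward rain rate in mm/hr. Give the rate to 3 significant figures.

R ≈ 28.1 mm/hr

Incoming column moisture flux per unit ridge length: F = V × PW = 27 × 48.9 = 1320.3 mm·m/s.
Spread over the 49 km slope with efficiency ε = 0.29: R = ε·F/W = 0.29 × 1320.3 / 49000 m = 7.814e-03 mm/s.
R = 7.814e-03 × 3600 = 28.1 mm/hr.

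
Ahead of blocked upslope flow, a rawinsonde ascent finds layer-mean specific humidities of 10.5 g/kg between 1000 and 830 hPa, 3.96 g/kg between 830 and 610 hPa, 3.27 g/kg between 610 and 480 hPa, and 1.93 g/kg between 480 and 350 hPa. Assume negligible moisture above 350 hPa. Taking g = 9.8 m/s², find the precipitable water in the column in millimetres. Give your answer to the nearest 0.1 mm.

PW ≈ 34.0 mm

Precipitable water is the column-integrated vapour mass per unit area: PW = (1/g) Σ q̄ Δp, with q in kg/kg and Δp in Pa (1 kg/m² of water = 1 mm).
Layer 1000–830 hPa: Δp = 170 hPa = 17000 Pa, q̄ = 0.0105 kg/kg → 0.0105 × 17000 / 9.8 = 18.21 mm
Layer 830–610 hPa: Δp = 220 hPa = 22000 Pa, q̄ = 0.00396 kg/kg → 0.00396 × 22000 / 9.8 = 8.89 mm
Layer 610–480 hPa: Δp = 130 hPa = 13000 Pa, q̄ = 0.00327 kg/kg → 0.00327 × 13000 / 9.8 = 4.34 mm
Layer 480–350 hPa: Δp = 130 hPa = 13000 Pa, q̄ = 0.00193 kg/kg → 0.00193 × 13000 / 9.8 = 2.56 mm
PW = 18.21 + 8.89 + 4.34 + 2.56 = 34.00 ≈ 34.0 mm.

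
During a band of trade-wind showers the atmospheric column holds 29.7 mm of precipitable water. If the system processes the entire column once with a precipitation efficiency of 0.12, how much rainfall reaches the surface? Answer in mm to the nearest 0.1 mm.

rainfall ≈ 3.6 mm

Rainfall = ε × PW = 0.12 × 29.7 = 3.6 mm.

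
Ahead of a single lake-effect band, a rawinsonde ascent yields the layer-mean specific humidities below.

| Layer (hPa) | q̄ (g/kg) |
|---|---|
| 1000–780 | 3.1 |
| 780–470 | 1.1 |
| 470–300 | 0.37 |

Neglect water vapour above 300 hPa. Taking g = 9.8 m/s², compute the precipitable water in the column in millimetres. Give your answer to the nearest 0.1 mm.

PW ≈ 11.1 mm

Precipitable water is the column-integrated vapour mass per unit area: PW = (1/g) Σ q̄ Δp, with q in kg/kg and Δp in Pa (1 kg/m² of water = 1 mm).
Layer 1000–780 hPa: Δp = 220 hPa = 22000 Pa, q̄ = 0.0031 kg/kg → 0.0031 × 22000 / 9.8 = 6.96 mm
Layer 780–470 hPa: Δp = 310 hPa = 31000 Pa, q̄ = 0.0011 kg/kg → 0.0011 × 31000 / 9.8 = 3.48 mm
Layer 470–300 hPa: Δp = 170 hPa = 17000 Pa, q̄ = 0.00037 kg/kg → 0.00037 × 17000 / 9.8 = 0.64 mm
PW = 6.96 + 3.48 + 0.64 = 11.08 ≈ 11.1 mm.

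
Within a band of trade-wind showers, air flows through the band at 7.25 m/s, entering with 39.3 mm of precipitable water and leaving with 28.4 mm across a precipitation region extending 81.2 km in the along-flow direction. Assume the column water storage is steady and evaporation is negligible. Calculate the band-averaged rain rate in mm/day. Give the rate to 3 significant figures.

R ≈ 84.1 mm/day

Column moisture flux per unit crosswind length is F = V × PW.
Inflow: F_in = 7.25 × 39.3 = 284.925 mm·m/s
Outflow: F_out = 7.25 × 28.4 = 205.9 mm·m/s
Steady-state rate R = (F_in − F_out)/L = (284.925 − 205.9) / 81200 m = 9.732e-04 mm/s.
R = 9.732e-04 × 3600 × 24 = 84.1 mm/day.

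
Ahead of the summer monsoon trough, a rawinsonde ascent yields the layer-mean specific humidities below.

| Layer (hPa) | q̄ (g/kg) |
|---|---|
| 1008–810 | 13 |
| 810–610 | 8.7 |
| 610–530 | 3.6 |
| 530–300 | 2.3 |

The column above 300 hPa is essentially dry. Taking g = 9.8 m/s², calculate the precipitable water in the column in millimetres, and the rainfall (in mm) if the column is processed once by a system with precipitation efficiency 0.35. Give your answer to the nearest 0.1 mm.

Precipitable water is the column-integrated vapour mass per unit area: PW = (1/g) Σ q̄ Δp, with q in kg/kg and Δp in Pa (1 kg/m² of water = 1 mm).
Layer 1008–810 hPa: Δp = 198 hPa = 19800 Pa, q̄ = 0.013 kg/kg → 0.013 × 19800 / 9.8 = 26.27 mm
Layer 810–610 hPa: Δp = 200 hPa = 20000 Pa, q̄ = 0.0087 kg/kg → 0.0087 × 20000 / 9.8 = 17.76 mm
Layer 610–530 hPa: Δp = 80 hPa = 8000 Pa, q̄ = 0.0036 kg/kg → 0.0036 × 8000 / 9.8 = 2.94 mm
Layer 530–300 hPa: Δp = 230 hPa = 23000 Pa, q̄ = 0.0023 kg/kg → 0.0023 × 23000 / 9.8 = 5.40 mm
PW = 26.27 + 17.76 + 2.94 + 5.40 = 52.37 ≈ 52.4 mm.
Rainfall = ε × PW = 0.35 × 52.4 = 18.3 mm.

PW ≈ 52.4 mm; rainfall ≈ 18.3 mm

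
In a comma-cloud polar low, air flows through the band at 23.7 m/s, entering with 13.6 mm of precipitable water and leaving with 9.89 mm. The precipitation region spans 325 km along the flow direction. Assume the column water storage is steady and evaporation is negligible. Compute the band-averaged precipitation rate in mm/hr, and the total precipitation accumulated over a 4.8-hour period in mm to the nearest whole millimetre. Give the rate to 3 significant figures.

R ≈ 0.974 mm/hr; total ≈ 5 mm

Column moisture flux per unit crosswind length is F = V × PW.
Inflow: F_in = 23.7 × 13.6 = 322.32 mm·m/s
Outflow: F_out = 23.7 × 9.89 = 234.393 mm·m/s
Steady-state rate R = (F_in − F_out)/L = (322.32 − 234.393) / 325000 m = 2.705e-04 mm/s.
R = 2.705e-04 × 3600 = 0.974 mm/hr.
Over 4.8 h: total = 0.974 × 4.8 = 4.6752 ≈ 5 mm.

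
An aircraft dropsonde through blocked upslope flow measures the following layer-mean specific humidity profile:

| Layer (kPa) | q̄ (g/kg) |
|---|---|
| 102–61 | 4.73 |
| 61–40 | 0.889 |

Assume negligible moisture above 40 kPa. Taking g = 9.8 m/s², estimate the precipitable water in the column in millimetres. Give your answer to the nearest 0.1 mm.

PW ≈ 21.7 mm

Precipitable water is the column-integrated vapour mass per unit area: PW = (1/g) Σ q̄ Δp, with q in kg/kg and Δp in Pa (1 kg/m² of water = 1 mm).
Layer 102–61 kPa: Δp = 410 hPa = 41000 Pa, q̄ = 0.00473 kg/kg → 0.00473 × 41000 / 9.8 = 19.79 mm
Layer 61–40 kPa: Δp = 210 hPa = 21000 Pa, q̄ = 0.000889 kg/kg → 0.000889 × 21000 / 9.8 = 1.91 mm
PW = 19.79 + 1.91 = 21.70 ≈ 21.7 mm.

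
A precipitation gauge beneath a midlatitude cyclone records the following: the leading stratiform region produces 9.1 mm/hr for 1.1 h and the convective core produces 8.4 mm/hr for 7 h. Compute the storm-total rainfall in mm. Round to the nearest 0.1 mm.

total ≈ 68.8 mm

Total = Σ Rᵢ Δtᵢ = 9.1 × 1.1 + 8.4 × 7
      = 10.01 + 58.8 = 68.8 mm.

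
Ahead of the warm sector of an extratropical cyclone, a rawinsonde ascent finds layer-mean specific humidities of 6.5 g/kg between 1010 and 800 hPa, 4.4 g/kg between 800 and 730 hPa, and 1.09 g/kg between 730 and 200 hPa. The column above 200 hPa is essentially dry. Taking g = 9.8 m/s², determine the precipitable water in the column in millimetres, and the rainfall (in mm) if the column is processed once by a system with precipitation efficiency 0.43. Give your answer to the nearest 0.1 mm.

Precipitable water is the column-integrated vapour mass per unit area: PW = (1/g) Σ q̄ Δp, with q in kg/kg and Δp in Pa (1 kg/m² of water = 1 mm).
Layer 1010–800 hPa: Δp = 210 hPa = 21000 Pa, q̄ = 0.0065 kg/kg → 0.0065 × 21000 / 9.8 = 13.93 mm
Layer 800–730 hPa: Δp = 70 hPa = 7000 Pa, q̄ = 0.0044 kg/kg → 0.0044 × 7000 / 9.8 = 3.14 mm
Layer 730–200 hPa: Δp = 530 hPa = 53000 Pa, q̄ = 0.00109 kg/kg → 0.00109 × 53000 / 9.8 = 5.89 mm
PW = 13.93 + 3.14 + 5.89 = 22.96 ≈ 23.0 mm.
Rainfall = ε × PW = 0.43 × 23.0 = 9.9 mm.

PW ≈ 23.0 mm; rainfall ≈ 9.9 mm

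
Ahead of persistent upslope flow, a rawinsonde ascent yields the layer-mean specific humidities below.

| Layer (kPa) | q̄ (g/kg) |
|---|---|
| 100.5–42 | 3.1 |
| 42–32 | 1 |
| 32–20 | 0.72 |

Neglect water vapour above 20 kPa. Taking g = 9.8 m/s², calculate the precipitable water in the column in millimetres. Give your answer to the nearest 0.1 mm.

Precipitable water is the column-integrated vapour mass per unit area: PW = (1/g) Σ q̄ Δp, with q in kg/kg and Δp in Pa (1 kg/m² of water = 1 mm).
Layer 100.5–42 kPa: Δp = 585 hPa = 58500 Pa, q̄ = 0.0031 kg/kg → 0.0031 × 58500 / 9.8 = 18.51 mm
Layer 42–32 kPa: Δp = 100 hPa = 10000 Pa, q̄ = 0.001 kg/kg → 0.001 × 10000 / 9.8 = 1.02 mm
Layer 32–20 kPa: Δp = 120 hPa = 12000 Pa, q̄ = 0.00072 kg/kg → 0.00072 × 12000 / 9.8 = 0.88 mm
PW = 18.51 + 1.02 + 0.88 = 20.41 ≈ 20.4 mm.

PW ≈ 20.4 mm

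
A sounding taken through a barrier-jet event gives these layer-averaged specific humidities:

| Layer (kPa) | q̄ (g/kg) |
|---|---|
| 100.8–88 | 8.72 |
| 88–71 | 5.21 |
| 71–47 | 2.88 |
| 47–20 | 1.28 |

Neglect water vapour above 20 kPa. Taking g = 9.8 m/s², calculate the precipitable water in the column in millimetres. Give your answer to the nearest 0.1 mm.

Precipitable water is the column-integrated vapour mass per unit area: PW = (1/g) Σ q̄ Δp, with q in kg/kg and Δp in Pa (1 kg/m² of water = 1 mm).
Layer 100.8–88 kPa: Δp = 128 hPa = 12800 Pa, q̄ = 0.00872 kg/kg → 0.00872 × 12800 / 9.8 = 11.39 mm
Layer 88–71 kPa: Δp = 170 hPa = 17000 Pa, q̄ = 0.00521 kg/kg → 0.00521 × 17000 / 9.8 = 9.04 mm
Layer 71–47 kPa: Δp = 240 hPa = 24000 Pa, q̄ = 0.00288 kg/kg → 0.00288 × 24000 / 9.8 = 7.05 mm
Layer 47–20 kPa: Δp = 270 hPa = 27000 Pa, q̄ = 0.00128 kg/kg → 0.00128 × 27000 / 9.8 = 3.53 mm
PW = 11.39 + 9.04 + 7.05 + 3.53 = 31.01 ≈ 31.0 mm.

PW ≈ 31.0 mm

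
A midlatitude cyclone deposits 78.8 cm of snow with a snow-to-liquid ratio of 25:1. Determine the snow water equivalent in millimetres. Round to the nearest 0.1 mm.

SWE ≈ 31.5 mm

SWE = snow depth / ratio = 78.8 cm / 25 = 3.152 cm = 31.5 mm.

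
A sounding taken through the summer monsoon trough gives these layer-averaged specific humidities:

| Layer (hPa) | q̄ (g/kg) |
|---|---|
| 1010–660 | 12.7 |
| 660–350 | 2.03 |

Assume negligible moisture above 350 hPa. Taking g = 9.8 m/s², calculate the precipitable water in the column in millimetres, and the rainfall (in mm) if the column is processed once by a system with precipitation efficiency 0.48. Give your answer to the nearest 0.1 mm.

PW ≈ 51.8 mm; rainfall ≈ 24.9 mm

Precipitable water is the column-integrated vapour mass per unit area: PW = (1/g) Σ q̄ Δp, with q in kg/kg and Δp in Pa (1 kg/m² of water = 1 mm).
Layer 1010–660 hPa: Δp = 350 hPa = 35000 Pa, q̄ = 0.0127 kg/kg → 0.0127 × 35000 / 9.8 = 45.36 mm
Layer 660–350 hPa: Δp = 310 hPa = 31000 Pa, q̄ = 0.00203 kg/kg → 0.00203 × 31000 / 9.8 = 6.42 mm
PW = 45.36 + 6.42 = 51.78 ≈ 51.8 mm.
Rainfall = ε × PW = 0.48 × 51.8 = 24.9 mm.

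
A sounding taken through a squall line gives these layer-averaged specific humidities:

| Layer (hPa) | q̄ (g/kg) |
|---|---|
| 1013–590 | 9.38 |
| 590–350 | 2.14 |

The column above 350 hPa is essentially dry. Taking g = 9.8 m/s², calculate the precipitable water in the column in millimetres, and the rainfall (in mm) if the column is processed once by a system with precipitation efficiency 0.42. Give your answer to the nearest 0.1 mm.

Precipitable water is the column-integrated vapour mass per unit area: PW = (1/g) Σ q̄ Δp, with q in kg/kg and Δp in Pa (1 kg/m² of water = 1 mm).
Layer 1013–590 hPa: Δp = 423 hPa = 42300 Pa, q̄ = 0.00938 kg/kg → 0.00938 × 42300 / 9.8 = 40.49 mm
Layer 590–350 hPa: Δp = 240 hPa = 24000 Pa, q̄ = 0.00214 kg/kg → 0.00214 × 24000 / 9.8 = 5.24 mm
PW = 40.49 + 5.24 = 45.73 ≈ 45.7 mm.
Rainfall = ε × PW = 0.42 × 45.7 = 19.2 mm.

PW ≈ 45.7 mm; rainfall ≈ 19.2 mm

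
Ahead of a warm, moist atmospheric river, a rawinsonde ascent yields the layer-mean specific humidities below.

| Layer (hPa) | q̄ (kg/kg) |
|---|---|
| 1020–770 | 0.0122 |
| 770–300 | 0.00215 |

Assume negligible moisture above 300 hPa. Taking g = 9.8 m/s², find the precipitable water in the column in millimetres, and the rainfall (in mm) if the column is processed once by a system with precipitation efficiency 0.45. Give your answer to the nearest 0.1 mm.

Precipitable water is the column-integrated vapour mass per unit area: PW = (1/g) Σ q̄ Δp, with q in kg/kg and Δp in Pa (1 kg/m² of water = 1 mm).
Layer 1020–770 hPa: Δp = 250 hPa = 25000 Pa, q̄ = 0.0122 kg/kg → 0.0122 × 25000 / 9.8 = 31.12 mm
Layer 770–300 hPa: Δp = 470 hPa = 47000 Pa, q̄ = 0.00215 kg/kg → 0.00215 × 47000 / 9.8 = 10.31 mm
PW = 31.12 + 10.31 = 41.43 ≈ 41.4 mm.
Rainfall = ε × PW = 0.45 × 41.4 = 18.6 mm.

PW ≈ 41.4 mm; rainfall ≈ 18.6 mm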